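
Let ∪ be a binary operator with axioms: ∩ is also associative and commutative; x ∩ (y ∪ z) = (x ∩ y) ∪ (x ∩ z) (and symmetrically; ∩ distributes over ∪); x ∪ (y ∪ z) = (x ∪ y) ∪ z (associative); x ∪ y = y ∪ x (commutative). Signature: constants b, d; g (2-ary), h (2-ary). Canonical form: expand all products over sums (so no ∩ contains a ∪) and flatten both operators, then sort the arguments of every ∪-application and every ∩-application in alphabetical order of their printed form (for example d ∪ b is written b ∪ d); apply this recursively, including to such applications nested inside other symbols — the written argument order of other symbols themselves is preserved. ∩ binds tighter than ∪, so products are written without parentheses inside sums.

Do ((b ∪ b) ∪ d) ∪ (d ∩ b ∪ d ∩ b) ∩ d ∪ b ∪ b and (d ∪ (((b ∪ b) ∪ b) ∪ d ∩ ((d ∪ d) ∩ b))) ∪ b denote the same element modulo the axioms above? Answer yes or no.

Answer: yes — both canonical forms are b ∪ b ∪ b ∪ b ∪ b ∩ d ∩ d ∪ b ∩ d ∩ d ∪ d

Derivation:
Left:  ((b ∪ b) ∪ d) ∪ (d ∩ b ∪ d ∩ b) ∩ d ∪ b ∪ b
  Expand:  b ∪ b ∪ d ∪ b ∩ d ∩ d ∪ b ∩ d ∩ d ∪ b ∪ b
  Order the arguments:  b ∪ b ∪ b ∪ b ∪ b ∩ d ∩ d ∪ b ∩ d ∩ d ∪ d
Right:  (d ∪ (((b ∪ b) ∪ b) ∪ d ∩ ((d ∪ d) ∩ b))) ∪ b
  Expand products over sums:  d ∪ b ∪ b ∪ b ∪ b ∩ d ∩ d ∪ b ∩ d ∩ d ∪ b
  Order the arguments:  b ∪ b ∪ b ∪ b ∪ b ∩ d ∩ d ∪ b ∩ d ∩ d ∪ d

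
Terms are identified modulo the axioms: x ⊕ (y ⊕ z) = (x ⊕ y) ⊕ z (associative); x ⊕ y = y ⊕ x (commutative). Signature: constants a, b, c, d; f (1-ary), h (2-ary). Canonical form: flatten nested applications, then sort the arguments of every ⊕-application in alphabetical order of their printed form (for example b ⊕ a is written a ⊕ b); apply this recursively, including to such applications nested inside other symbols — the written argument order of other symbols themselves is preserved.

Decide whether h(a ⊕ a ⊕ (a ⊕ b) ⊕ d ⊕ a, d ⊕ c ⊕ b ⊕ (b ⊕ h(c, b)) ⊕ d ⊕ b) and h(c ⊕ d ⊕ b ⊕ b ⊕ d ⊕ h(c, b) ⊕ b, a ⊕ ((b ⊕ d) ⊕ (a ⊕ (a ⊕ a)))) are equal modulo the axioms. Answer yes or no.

Left:  h(a ⊕ a ⊕ (a ⊕ b) ⊕ d ⊕ a, d ⊕ c ⊕ b ⊕ (b ⊕ h(c, b)) ⊕ d ⊕ b)
  Focus inside:  d ⊕ c ⊕ b ⊕ (b ⊕ h(c, b)) ⊕ d ⊕ b
  Flatten:  d ⊕ c ⊕ b ⊕ b ⊕ h(c, b) ⊕ d ⊕ b
  Sort:  b ⊕ b ⊕ b ⊕ c ⊕ d ⊕ d ⊕ h(c, b)
  Reassemble:  h(a ⊕ a ⊕ a ⊕ a ⊕ b ⊕ d, b ⊕ b ⊕ b ⊕ c ⊕ d ⊕ d ⊕ h(c, b))
Right:  h(c ⊕ d ⊕ b ⊕ b ⊕ d ⊕ h(c, b) ⊕ b, a ⊕ ((b ⊕ d) ⊕ (a ⊕ (a ⊕ a))))
  Focus inside:  a ⊕ ((b ⊕ d) ⊕ (a ⊕ (a ⊕ a)))
  Un-nest:  a ⊕ b ⊕ d ⊕ a ⊕ a ⊕ a
  Sort arguments:  a ⊕ a ⊕ a ⊕ a ⊕ b ⊕ d
  Put back:  h(b ⊕ b ⊕ b ⊕ c ⊕ d ⊕ d ⊕ h(c, b), a ⊕ a ⊕ a ⊕ a ⊕ b ⊕ d)

Answer: no — h(a ⊕ a ⊕ a ⊕ a ⊕ b ⊕ d, b ⊕ b ⊕ b ⊕ c ⊕ d ⊕ d ⊕ h(c, b)) vs h(b ⊕ b ⊕ b ⊕ c ⊕ d ⊕ d ⊕ h(c, b), a ⊕ a ⊕ a ⊕ a ⊕ b ⊕ d)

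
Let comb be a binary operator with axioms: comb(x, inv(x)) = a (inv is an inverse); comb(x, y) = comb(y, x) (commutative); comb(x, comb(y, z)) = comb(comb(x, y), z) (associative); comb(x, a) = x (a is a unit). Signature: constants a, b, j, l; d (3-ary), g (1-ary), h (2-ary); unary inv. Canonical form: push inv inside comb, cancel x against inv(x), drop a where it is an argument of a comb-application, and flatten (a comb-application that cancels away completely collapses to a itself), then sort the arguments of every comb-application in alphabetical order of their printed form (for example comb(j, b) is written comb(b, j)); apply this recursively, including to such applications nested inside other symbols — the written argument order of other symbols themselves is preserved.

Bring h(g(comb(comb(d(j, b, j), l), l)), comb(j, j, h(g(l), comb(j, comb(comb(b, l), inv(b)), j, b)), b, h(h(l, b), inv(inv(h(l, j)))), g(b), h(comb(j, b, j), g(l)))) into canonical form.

Answer: h(g(comb(d(j, b, j), l, l)), comb(b, g(b), h(comb(b, j, j), g(l)), h(g(l), comb(b, j, j, l)), h(h(l, b), h(l, j)), j, j))

Derivation:
Descend into:  comb(j, j, h(g(l), comb(j, comb(comb(b, l), inv(b)), j, b)), b, h(h(l, b), inv(inv(h(l, j)))), g(b), h(comb(j, b, j), g(l)))
Push inv inside:  distribute inv over comb and collapse double inv
Collect terms:  comb(j, j, h(g(l), comb(b, j, j, l)), b, h(h(l, b), h(l, j)), g(b), h(comb(b, j, j), g(l)))
Sort arguments:  comb(b, g(b), h(comb(b, j, j), g(l)), h(g(l), comb(b, j, j, l)), h(h(l, b), h(l, j)), j, j)
Rebuild:  h(g(comb(d(j, b, j), l, l)), comb(b, g(b), h(comb(b, j, j), g(l)), h(g(l), comb(b, j, j, l)), h(h(l, b), h(l, j)), j, j))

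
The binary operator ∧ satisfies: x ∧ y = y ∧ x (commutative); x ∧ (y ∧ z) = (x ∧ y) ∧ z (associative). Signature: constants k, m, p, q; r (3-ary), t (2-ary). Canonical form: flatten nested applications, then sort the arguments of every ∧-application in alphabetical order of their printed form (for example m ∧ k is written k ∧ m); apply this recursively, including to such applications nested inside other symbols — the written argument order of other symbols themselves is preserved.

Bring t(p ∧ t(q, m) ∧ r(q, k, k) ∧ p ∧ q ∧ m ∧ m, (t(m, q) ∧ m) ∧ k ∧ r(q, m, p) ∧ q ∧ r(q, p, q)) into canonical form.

Answer: t(m ∧ m ∧ p ∧ p ∧ q ∧ r(q, k, k) ∧ t(q, m), k ∧ m ∧ q ∧ r(q, m, p) ∧ r(q, p, q) ∧ t(m, q))

Derivation:
Focus inside:  (t(m, q) ∧ m) ∧ k ∧ r(q, m, p) ∧ q ∧ r(q, p, q)
Merge nested applications:  t(m, q) ∧ m ∧ k ∧ r(q, m, p) ∧ q ∧ r(q, p, q)
Sort arguments:  k ∧ m ∧ q ∧ r(q, m, p) ∧ r(q, p, q) ∧ t(m, q)
Put back:  t(m ∧ m ∧ p ∧ p ∧ q ∧ r(q, k, k) ∧ t(q, m), k ∧ m ∧ q ∧ r(q, m, p) ∧ r(q, p, q) ∧ t(m, q))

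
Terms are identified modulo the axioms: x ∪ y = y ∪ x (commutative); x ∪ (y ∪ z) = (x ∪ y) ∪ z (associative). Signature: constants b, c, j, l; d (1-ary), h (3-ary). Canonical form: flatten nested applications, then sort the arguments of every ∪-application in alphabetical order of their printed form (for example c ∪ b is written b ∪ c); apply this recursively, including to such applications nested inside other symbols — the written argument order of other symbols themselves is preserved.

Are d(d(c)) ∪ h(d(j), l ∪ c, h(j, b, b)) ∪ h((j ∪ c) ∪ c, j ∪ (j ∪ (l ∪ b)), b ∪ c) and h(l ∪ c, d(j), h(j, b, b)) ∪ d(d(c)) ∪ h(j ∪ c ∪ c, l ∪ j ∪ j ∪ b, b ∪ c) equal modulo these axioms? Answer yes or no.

Answer: no — d(d(c)) ∪ h(c ∪ c ∪ j, b ∪ j ∪ j ∪ l, b ∪ c) ∪ h(d(j), c ∪ l, h(j, b, b)) vs d(d(c)) ∪ h(c ∪ c ∪ j, b ∪ j ∪ j ∪ l, b ∪ c) ∪ h(c ∪ l, d(j), h(j, b, b))

Derivation:
Left:  d(d(c)) ∪ h(d(j), l ∪ c, h(j, b, b)) ∪ h((j ∪ c) ∪ c, j ∪ (j ∪ (l ∪ b)), b ∪ c)
  Simplify inside:  h(d(j), l ∪ c, h(j, b, b))  →  h(d(j), c ∪ l, h(j, b, b))
  Inside:  h((j ∪ c) ∪ c, j ∪ (j ∪ (l ∪ b)), b ∪ c)  →  h(c ∪ c ∪ j, b ∪ j ∪ j ∪ l, b ∪ c)
  Order the arguments:  d(d(c)) ∪ h(c ∪ c ∪ j, b ∪ j ∪ j ∪ l, b ∪ c) ∪ h(d(j), c ∪ l, h(j, b, b))
Right:  h(l ∪ c, d(j), h(j, b, b)) ∪ d(d(c)) ∪ h(j ∪ c ∪ c, l ∪ j ∪ j ∪ b, b ∪ c)
  Canonicalize subterm:  h(l ∪ c, d(j), h(j, b, b))  →  h(c ∪ l, d(j), h(j, b, b))
  Canonicalize subterm:  h(j ∪ c ∪ c, l ∪ j ∪ j ∪ b, b ∪ c)  →  h(c ∪ c ∪ j, b ∪ j ∪ j ∪ l, b ∪ c)
  Sort:  d(d(c)) ∪ h(c ∪ c ∪ j, b ∪ j ∪ j ∪ l, b ∪ c) ∪ h(c ∪ l, d(j), h(j, b, b))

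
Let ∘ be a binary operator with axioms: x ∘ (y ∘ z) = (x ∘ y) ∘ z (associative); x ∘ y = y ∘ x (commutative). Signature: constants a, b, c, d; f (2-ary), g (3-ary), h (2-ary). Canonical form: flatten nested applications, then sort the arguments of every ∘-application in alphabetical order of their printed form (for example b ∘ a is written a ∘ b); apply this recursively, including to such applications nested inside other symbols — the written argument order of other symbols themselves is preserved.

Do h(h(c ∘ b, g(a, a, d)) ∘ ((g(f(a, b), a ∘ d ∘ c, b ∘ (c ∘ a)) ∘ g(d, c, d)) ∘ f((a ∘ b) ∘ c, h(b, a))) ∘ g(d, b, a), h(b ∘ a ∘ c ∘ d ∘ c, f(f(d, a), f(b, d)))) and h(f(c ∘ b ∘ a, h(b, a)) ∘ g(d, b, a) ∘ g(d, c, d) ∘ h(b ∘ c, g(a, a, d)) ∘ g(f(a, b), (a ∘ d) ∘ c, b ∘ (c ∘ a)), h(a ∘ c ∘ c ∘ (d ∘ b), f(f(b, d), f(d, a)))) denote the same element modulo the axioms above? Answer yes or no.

Left:  h(h(c ∘ b, g(a, a, d)) ∘ ((g(f(a, b), a ∘ d ∘ c, b ∘ (c ∘ a)) ∘ g(d, c, d)) ∘ f((a ∘ b) ∘ c, h(b, a))) ∘ g(d, b, a), h(b ∘ a ∘ c ∘ d ∘ c, f(f(d, a), f(b, d))))
  Work inside:  h(c ∘ b, g(a, a, d)) ∘ ((g(f(a, b), a ∘ d ∘ c, b ∘ (c ∘ a)) ∘ g(d, c, d)) ∘ f((a ∘ b) ∘ c, h(b, a))) ∘ g(d, b, a)
  Flatten:  h(c ∘ b, g(a, a, d)) ∘ g(f(a, b), a ∘ d ∘ c, b ∘ (c ∘ a)) ∘ g(d, c, d) ∘ f((a ∘ b) ∘ c, h(b, a)) ∘ g(d, b, a)
  Simplify inside:  h(c ∘ b, g(a, a, d))  →  h(b ∘ c, g(a, a, d))
  Inside:  g(f(a, b), a ∘ d ∘ c, b ∘ (c ∘ a))  →  g(f(a, b), a ∘ c ∘ d, a ∘ b ∘ c)
  Simplify inside:  f((a ∘ b) ∘ c, h(b, a))  →  f(a ∘ b ∘ c, h(b, a))
  Sort:  f(a ∘ b ∘ c, h(b, a)) ∘ g(d, b, a) ∘ g(d, c, d) ∘ g(f(a, b), a ∘ c ∘ d, a ∘ b ∘ c) ∘ h(b ∘ c, g(a, a, d))
  Put back:  h(f(a ∘ b ∘ c, h(b, a)) ∘ g(d, b, a) ∘ g(d, c, d) ∘ g(f(a, b), a ∘ c ∘ d, a ∘ b ∘ c) ∘ h(b ∘ c, g(a, a, d)), h(a ∘ b ∘ c ∘ c ∘ d, f(f(d, a), f(b, d))))
Right:  h(f(c ∘ b ∘ a, h(b, a)) ∘ g(d, b, a) ∘ g(d, c, d) ∘ h(b ∘ c, g(a, a, d)) ∘ g(f(a, b), (a ∘ d) ∘ c, b ∘ (c ∘ a)), h(a ∘ c ∘ c ∘ (d ∘ b), f(f(b, d), f(d, a))))
  Descend into:  f(c ∘ b ∘ a, h(b, a)) ∘ g(d, b, a) ∘ g(d, c, d) ∘ h(b ∘ c, g(a, a, d)) ∘ g(f(a, b), (a ∘ d) ∘ c, b ∘ (c ∘ a))
  Canonicalize subterm:  f(c ∘ b ∘ a, h(b, a))  →  f(a ∘ b ∘ c, h(b, a))
  Canonicalize subterm:  g(f(a, b), (a ∘ d) ∘ c, b ∘ (c ∘ a))  →  g(f(a, b), a ∘ c ∘ d, a ∘ b ∘ c)
  Sort:  f(a ∘ b ∘ c, h(b, a)) ∘ g(d, b, a) ∘ g(d, c, d) ∘ g(f(a, b), a ∘ c ∘ d, a ∘ b ∘ c) ∘ h(b ∘ c, g(a, a, d))
  Reassemble:  h(f(a ∘ b ∘ c, h(b, a)) ∘ g(d, b, a) ∘ g(d, c, d) ∘ g(f(a, b), a ∘ c ∘ d, a ∘ b ∘ c) ∘ h(b ∘ c, g(a, a, d)), h(a ∘ b ∘ c ∘ c ∘ d, f(f(b, d), f(d, a))))

Answer: no — h(f(a ∘ b ∘ c, h(b, a)) ∘ g(d, b, a) ∘ g(d, c, d) ∘ g(f(a, b), a ∘ c ∘ d, a ∘ b ∘ c) ∘ h(b ∘ c, g(a, a, d)), h(a ∘ b ∘ c ∘ c ∘ d, f(f(d, a), f(b, d)))) vs h(f(a ∘ b ∘ c, h(b, a)) ∘ g(d, b, a) ∘ g(d, c, d) ∘ g(f(a, b), a ∘ c ∘ d, a ∘ b ∘ c) ∘ h(b ∘ c, g(a, a, d)), h(a ∘ b ∘ c ∘ c ∘ d, f(f(b, d), f(d, a))))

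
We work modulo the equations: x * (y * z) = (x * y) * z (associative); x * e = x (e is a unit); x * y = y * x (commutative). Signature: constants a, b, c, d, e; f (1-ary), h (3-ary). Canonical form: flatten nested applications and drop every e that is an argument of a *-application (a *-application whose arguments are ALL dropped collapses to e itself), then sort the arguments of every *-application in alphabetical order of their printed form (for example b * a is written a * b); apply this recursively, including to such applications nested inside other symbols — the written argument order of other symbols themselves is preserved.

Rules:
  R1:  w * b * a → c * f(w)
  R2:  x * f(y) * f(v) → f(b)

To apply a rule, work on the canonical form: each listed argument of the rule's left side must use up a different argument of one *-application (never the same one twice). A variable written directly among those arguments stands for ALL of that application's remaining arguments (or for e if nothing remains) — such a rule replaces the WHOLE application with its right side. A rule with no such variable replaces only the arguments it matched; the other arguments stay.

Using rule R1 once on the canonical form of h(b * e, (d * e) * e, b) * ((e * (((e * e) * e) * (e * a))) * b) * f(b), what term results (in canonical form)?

Canonical form:  a * b * f(b) * h(b, d, b)
R1 matches:  uses a, b;  w := f(b) * h(b, d, b)
The extension variable absorbs all remaining arguments, so the whole application is rewritten.
Result:  c * f(f(b) * h(b, d, b))

Answer: c * f(f(b) * h(b, d, b))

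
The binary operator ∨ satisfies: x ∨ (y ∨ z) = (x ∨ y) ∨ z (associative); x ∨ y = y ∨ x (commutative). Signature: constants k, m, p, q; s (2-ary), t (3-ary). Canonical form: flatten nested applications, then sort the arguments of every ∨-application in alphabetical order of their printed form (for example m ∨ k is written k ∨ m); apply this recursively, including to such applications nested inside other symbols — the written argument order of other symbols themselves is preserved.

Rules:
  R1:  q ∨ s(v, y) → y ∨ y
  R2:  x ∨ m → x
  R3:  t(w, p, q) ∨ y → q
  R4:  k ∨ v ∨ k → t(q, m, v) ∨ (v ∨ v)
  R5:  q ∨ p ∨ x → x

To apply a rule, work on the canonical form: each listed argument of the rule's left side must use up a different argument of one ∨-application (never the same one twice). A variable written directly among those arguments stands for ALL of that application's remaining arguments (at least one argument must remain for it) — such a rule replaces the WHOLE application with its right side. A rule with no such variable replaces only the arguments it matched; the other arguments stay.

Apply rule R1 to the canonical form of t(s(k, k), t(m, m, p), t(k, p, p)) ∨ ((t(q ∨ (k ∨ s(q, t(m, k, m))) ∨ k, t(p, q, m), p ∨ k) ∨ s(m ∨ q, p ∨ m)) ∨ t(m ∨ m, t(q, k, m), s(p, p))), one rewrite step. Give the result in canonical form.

Canonical form:  s(m ∨ q, m ∨ p) ∨ t(k ∨ k ∨ q ∨ s(q, t(m, k, m)), t(p, q, m), k ∨ p) ∨ t(m ∨ m, t(q, k, m), s(p, p)) ∨ t(s(k, k), t(m, m, p), t(k, p, p))
Match R1:  consume q, s(q, t(m, k, m));  v := q, y := t(m, k, m)
New term:  s(m ∨ q, m ∨ p) ∨ t(k ∨ k ∨ t(m, k, m) ∨ t(m, k, m), t(p, q, m), k ∨ p) ∨ t(m ∨ m, t(q, k, m), s(p, p)) ∨ t(s(k, k), t(m, m, p), t(k, p, p))

Answer: s(m ∨ q, m ∨ p) ∨ t(k ∨ k ∨ t(m, k, m) ∨ t(m, k, m), t(p, q, m), k ∨ p) ∨ t(m ∨ m, t(q, k, m), s(p, p)) ∨ t(s(k, k), t(m, m, p), t(k, p, p))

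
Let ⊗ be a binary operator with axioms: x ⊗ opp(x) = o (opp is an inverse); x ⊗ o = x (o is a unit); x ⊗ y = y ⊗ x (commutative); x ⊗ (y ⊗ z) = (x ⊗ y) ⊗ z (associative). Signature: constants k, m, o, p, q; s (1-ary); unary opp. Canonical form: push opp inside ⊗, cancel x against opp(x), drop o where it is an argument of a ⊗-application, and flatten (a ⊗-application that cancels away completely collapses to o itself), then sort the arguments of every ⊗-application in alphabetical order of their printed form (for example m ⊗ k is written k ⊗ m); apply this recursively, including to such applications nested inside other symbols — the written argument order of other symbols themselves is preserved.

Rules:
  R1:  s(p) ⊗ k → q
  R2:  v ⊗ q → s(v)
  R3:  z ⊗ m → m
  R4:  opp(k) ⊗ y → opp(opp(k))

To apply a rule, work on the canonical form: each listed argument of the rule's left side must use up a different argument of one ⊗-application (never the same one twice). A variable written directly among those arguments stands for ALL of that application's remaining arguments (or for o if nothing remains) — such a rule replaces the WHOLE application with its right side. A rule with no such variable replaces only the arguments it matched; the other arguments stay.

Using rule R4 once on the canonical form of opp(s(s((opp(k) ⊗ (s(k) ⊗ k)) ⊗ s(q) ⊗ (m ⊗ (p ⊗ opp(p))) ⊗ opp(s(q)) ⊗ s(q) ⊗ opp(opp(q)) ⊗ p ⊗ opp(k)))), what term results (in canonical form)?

Answer: opp(s(s(k)))

Derivation:
Canonical form:  opp(s(s(m ⊗ opp(k) ⊗ p ⊗ q ⊗ s(k) ⊗ s(q))))
R4 matches:  uses opp(k);  y := m ⊗ p ⊗ q ⊗ s(k) ⊗ s(q)
Every leftover argument binds to the variable; the entire application is replaced.
Result:  opp(s(s(k)))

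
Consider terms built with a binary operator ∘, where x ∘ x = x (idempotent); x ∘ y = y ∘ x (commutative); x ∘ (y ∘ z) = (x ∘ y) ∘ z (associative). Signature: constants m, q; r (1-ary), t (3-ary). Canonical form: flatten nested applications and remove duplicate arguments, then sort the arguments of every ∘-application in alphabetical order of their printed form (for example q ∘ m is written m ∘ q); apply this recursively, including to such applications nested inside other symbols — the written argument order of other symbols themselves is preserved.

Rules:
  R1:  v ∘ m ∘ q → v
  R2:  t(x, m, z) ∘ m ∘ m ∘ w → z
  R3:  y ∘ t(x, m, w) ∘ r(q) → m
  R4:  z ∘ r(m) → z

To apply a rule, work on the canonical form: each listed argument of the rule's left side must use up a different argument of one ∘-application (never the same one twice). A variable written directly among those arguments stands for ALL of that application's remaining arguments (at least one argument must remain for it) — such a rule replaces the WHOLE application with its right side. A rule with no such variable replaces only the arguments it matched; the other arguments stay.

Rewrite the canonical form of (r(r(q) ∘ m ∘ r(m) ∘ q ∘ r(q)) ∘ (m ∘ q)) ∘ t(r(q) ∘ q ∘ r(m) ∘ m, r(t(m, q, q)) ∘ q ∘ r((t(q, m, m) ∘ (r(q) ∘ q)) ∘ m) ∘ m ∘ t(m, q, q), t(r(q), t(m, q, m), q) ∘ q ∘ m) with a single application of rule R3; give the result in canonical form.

Canonical form:  m ∘ q ∘ r(m ∘ q ∘ r(m) ∘ r(q)) ∘ t(m ∘ q ∘ r(m) ∘ r(q), m ∘ q ∘ r(m ∘ q ∘ r(q) ∘ t(q, m, m)) ∘ r(t(m, q, q)) ∘ t(m, q, q), m ∘ q ∘ t(r(q), t(m, q, m), q))
Match R3:  consume r(q), t(q, m, m);  w := m, x := q, y := m ∘ q
The extension variable absorbs all remaining arguments, so the whole application is rewritten.
Result:  m ∘ q ∘ r(m ∘ q ∘ r(m) ∘ r(q)) ∘ t(m ∘ q ∘ r(m) ∘ r(q), m ∘ q ∘ r(m) ∘ r(t(m, q, q)) ∘ t(m, q, q), m ∘ q ∘ t(r(q), t(m, q, m), q))

Answer: m ∘ q ∘ r(m ∘ q ∘ r(m) ∘ r(q)) ∘ t(m ∘ q ∘ r(m) ∘ r(q), m ∘ q ∘ r(m) ∘ r(t(m, q, q)) ∘ t(m, q, q), m ∘ q ∘ t(r(q), t(m, q, m), q))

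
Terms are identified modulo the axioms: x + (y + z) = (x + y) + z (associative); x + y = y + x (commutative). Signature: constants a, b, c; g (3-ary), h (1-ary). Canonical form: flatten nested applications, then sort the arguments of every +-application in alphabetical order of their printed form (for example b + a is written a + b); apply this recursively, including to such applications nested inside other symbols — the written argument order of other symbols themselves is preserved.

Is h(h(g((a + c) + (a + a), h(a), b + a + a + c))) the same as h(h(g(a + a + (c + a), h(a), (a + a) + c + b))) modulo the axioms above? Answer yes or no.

Left:  h(h(g((a + c) + (a + a), h(a), b + a + a + c)))
  Focus inside:  (a + c) + (a + a)
  Merge nested applications:  a + c + a + a
  Sort arguments:  a + a + a + c
  Reassemble:  h(h(g(a + a + a + c, h(a), a + a + b + c)))
Right:  h(h(g(a + a + (c + a), h(a), (a + a) + c + b)))
  Descend into:  (a + a) + c + b
  Un-nest:  a + a + c + b
  Order the arguments:  a + a + b + c
  Reassemble:  h(h(g(a + a + a + c, h(a), a + a + b + c)))

Answer: yes — both canonical forms are h(h(g(a + a + a + c, h(a), a + a + b + c)))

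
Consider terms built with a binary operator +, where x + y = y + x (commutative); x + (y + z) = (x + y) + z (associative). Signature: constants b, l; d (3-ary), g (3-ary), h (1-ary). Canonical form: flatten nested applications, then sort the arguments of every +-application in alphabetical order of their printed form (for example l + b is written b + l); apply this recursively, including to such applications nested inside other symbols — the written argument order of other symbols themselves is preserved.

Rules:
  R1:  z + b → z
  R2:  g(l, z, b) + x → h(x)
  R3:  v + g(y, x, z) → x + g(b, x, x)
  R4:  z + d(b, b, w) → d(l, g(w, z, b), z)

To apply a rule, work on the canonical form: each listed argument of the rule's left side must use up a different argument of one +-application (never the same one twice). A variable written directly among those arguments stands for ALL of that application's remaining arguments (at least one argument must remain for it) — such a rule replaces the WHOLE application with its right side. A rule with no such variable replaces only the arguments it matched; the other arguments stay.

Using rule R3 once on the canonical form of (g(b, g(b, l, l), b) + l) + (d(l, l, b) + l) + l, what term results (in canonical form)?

Answer: g(b, g(b, l, l), g(b, l, l)) + g(b, l, l)

Derivation:
Canonical form:  d(l, l, b) + g(b, g(b, l, l), b) + l + l + l
R3 matches:  uses g(b, g(b, l, l), b);  v := d(l, l, b) + l + l + l, x := g(b, l, l), y := b, z := b
The variable takes the whole remainder — replace the entire application.
Result:  g(b, g(b, l, l), g(b, l, l)) + g(b, l, l)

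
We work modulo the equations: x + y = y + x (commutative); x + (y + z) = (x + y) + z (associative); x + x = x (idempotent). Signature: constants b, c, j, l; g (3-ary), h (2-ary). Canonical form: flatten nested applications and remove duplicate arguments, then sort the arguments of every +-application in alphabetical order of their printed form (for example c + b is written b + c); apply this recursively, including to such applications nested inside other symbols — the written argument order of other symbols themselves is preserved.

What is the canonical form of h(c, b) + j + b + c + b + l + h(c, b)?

Answer: b + c + h(c, b) + j + l

Derivation:
Idempotence:  drop duplicate b, h(c, b)
Sort:  b + c + h(c, b) + j + l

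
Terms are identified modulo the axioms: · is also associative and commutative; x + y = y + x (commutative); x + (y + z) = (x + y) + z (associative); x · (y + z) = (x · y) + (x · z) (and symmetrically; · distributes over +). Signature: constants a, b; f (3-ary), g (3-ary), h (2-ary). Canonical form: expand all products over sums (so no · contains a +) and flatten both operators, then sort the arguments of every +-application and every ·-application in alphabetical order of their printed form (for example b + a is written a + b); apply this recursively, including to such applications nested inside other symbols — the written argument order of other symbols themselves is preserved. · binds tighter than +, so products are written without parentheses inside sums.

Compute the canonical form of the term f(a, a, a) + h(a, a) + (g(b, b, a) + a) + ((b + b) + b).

Answer: a + b + b + b + f(a, a, a) + g(b, b, a) + h(a, a)

Derivation:
Merge nested applications:  f(a, a, a) + h(a, a) + g(b, b, a) + a + b + b + b
Sort arguments:  a + b + b + b + f(a, a, a) + g(b, b, a) + h(a, a)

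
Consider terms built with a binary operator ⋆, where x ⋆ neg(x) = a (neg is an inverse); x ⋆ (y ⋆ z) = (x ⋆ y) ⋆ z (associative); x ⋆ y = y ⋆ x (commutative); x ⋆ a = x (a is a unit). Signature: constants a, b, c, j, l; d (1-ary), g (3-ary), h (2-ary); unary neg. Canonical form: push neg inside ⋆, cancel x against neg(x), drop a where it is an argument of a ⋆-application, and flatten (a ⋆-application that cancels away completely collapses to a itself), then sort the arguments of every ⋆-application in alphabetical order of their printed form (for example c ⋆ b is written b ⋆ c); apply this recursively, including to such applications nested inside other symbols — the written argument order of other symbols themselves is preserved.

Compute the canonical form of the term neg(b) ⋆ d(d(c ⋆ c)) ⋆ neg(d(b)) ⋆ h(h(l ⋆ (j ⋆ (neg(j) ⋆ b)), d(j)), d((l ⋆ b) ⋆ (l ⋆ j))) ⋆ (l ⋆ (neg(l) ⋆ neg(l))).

Collect:  neg(b) ⋆ d(d(c ⋆ c)) ⋆ neg(d(b)) ⋆ h(h(b ⋆ l, d(j)), d(b ⋆ j ⋆ l ⋆ l)) ⋆ neg(l)
Sort arguments:  d(d(c ⋆ c)) ⋆ h(h(b ⋆ l, d(j)), d(b ⋆ j ⋆ l ⋆ l)) ⋆ neg(b) ⋆ neg(d(b)) ⋆ neg(l)

Answer: d(d(c ⋆ c)) ⋆ h(h(b ⋆ l, d(j)), d(b ⋆ j ⋆ l ⋆ l)) ⋆ neg(b) ⋆ neg(d(b)) ⋆ neg(l)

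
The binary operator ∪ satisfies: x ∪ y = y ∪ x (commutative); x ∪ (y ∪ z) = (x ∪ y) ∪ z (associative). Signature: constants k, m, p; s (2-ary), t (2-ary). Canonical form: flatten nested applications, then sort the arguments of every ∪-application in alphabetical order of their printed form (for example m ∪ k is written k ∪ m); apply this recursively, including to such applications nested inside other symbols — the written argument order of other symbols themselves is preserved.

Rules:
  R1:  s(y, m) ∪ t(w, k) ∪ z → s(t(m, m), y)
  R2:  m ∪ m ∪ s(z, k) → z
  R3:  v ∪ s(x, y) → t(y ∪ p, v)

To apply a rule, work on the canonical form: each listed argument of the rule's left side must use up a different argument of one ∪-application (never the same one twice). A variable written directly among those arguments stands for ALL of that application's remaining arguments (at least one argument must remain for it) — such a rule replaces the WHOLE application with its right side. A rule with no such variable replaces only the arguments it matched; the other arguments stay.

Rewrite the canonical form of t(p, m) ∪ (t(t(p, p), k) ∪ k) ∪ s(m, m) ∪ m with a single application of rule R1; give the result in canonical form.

Canonical form:  k ∪ m ∪ s(m, m) ∪ t(p, m) ∪ t(t(p, p), k)
R1 matches:  uses s(m, m), t(t(p, p), k);  w := t(p, p), y := m, z := k ∪ m ∪ t(p, m)
The extension variable absorbs all remaining arguments, so the whole application is rewritten.
Giving:  s(t(m, m), m)

Answer: s(t(m, m), m)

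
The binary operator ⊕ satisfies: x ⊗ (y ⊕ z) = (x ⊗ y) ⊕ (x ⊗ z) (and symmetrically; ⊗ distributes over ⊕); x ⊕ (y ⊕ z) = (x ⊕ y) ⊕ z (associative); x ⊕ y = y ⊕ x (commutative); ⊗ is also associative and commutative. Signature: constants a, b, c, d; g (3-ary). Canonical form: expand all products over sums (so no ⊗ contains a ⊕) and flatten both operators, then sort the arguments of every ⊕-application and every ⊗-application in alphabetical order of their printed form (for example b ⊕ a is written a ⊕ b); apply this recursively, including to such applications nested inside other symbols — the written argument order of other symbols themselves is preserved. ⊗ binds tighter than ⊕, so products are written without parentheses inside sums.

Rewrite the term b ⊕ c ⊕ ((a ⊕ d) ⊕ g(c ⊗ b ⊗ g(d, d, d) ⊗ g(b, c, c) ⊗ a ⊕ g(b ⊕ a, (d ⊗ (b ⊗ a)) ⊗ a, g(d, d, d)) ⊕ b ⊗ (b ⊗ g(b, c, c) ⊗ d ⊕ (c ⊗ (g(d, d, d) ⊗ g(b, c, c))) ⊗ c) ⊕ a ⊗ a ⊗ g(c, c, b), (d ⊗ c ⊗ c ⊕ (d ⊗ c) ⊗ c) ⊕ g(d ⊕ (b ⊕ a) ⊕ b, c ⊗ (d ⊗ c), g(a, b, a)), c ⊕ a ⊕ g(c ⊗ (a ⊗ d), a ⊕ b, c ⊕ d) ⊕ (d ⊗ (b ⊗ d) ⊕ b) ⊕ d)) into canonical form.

Expand:  b ⊕ c ⊕ a ⊕ d ⊕ g(a ⊗ a ⊗ g(c, c, b) ⊕ a ⊗ b ⊗ c ⊗ g(b, c, c) ⊗ g(d, d, d) ⊕ b ⊗ b ⊗ d ⊗ g(b, c, c) ⊕ b ⊗ c ⊗ c ⊗ g(b, c, c) ⊗ g(d, d, d) ⊕ g(a ⊕ b, a ⊗ a ⊗ b ⊗ d, g(d, d, d)), c ⊗ c ⊗ d ⊕ c ⊗ c ⊗ d ⊕ g(a ⊕ b ⊕ b ⊕ d, c ⊗ c ⊗ d, g(a, b, a)), a ⊕ b ⊕ b ⊗ d ⊗ d ⊕ c ⊕ d ⊕ g(a ⊗ c ⊗ d, a ⊕ b, c ⊕ d))
Sort:  a ⊕ b ⊕ c ⊕ d ⊕ g(a ⊗ a ⊗ g(c, c, b) ⊕ a ⊗ b ⊗ c ⊗ g(b, c, c) ⊗ g(d, d, d) ⊕ b ⊗ b ⊗ d ⊗ g(b, c, c) ⊕ b ⊗ c ⊗ c ⊗ g(b, c, c) ⊗ g(d, d, d) ⊕ g(a ⊕ b, a ⊗ a ⊗ b ⊗ d, g(d, d, d)), c ⊗ c ⊗ d ⊕ c ⊗ c ⊗ d ⊕ g(a ⊕ b ⊕ b ⊕ d, c ⊗ c ⊗ d, g(a, b, a)), a ⊕ b ⊕ b ⊗ d ⊗ d ⊕ c ⊕ d ⊕ g(a ⊗ c ⊗ d, a ⊕ b, c ⊕ d))

Answer: a ⊕ b ⊕ c ⊕ d ⊕ g(a ⊗ a ⊗ g(c, c, b) ⊕ a ⊗ b ⊗ c ⊗ g(b, c, c) ⊗ g(d, d, d) ⊕ b ⊗ b ⊗ d ⊗ g(b, c, c) ⊕ b ⊗ c ⊗ c ⊗ g(b, c, c) ⊗ g(d, d, d) ⊕ g(a ⊕ b, a ⊗ a ⊗ b ⊗ d, g(d, d, d)), c ⊗ c ⊗ d ⊕ c ⊗ c ⊗ d ⊕ g(a ⊕ b ⊕ b ⊕ d, c ⊗ c ⊗ d, g(a, b, a)), a ⊕ b ⊕ b ⊗ d ⊗ d ⊕ c ⊕ d ⊕ g(a ⊗ c ⊗ d, a ⊕ b, c ⊕ d))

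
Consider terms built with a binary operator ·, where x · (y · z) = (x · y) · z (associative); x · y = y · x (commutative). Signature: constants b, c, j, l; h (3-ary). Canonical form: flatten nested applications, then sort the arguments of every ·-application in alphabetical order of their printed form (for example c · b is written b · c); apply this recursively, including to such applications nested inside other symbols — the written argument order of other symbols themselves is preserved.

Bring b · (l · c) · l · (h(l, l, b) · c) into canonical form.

Answer: b · c · c · h(l, l, b) · l · l

Derivation:
Un-nest:  b · l · c · l · h(l, l, b) · c
Sort:  b · c · c · h(l, l, b) · l · l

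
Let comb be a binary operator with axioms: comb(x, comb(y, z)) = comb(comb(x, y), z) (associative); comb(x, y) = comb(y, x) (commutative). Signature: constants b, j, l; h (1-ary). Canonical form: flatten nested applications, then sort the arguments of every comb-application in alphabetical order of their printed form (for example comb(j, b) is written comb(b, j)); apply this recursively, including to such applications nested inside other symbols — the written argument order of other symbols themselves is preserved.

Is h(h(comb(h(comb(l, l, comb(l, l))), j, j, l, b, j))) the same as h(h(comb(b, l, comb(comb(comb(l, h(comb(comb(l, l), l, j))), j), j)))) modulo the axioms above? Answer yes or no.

Answer: no — h(h(comb(b, h(comb(l, l, l, l)), j, j, j, l))) vs h(h(comb(b, h(comb(j, l, l, l)), j, j, l, l)))

Derivation:
Left:  h(h(comb(h(comb(l, l, comb(l, l))), j, j, l, b, j)))
  Descend into:  comb(h(comb(l, l, comb(l, l))), j, j, l, b, j)
  Canonicalize subterm:  h(comb(l, l, comb(l, l)))  →  h(comb(l, l, l, l))
  Sort:  comb(b, h(comb(l, l, l, l)), j, j, j, l)
  Reassemble:  h(h(comb(b, h(comb(l, l, l, l)), j, j, j, l)))
Right:  h(h(comb(b, l, comb(comb(comb(l, h(comb(comb(l, l), l, j))), j), j))))
  Work inside:  comb(b, l, comb(comb(comb(l, h(comb(comb(l, l), l, j))), j), j))
  Merge nested applications:  comb(b, l, l, h(comb(comb(l, l), l, j)), j, j)
  Canonicalize subterm:  h(comb(comb(l, l), l, j))  →  h(comb(j, l, l, l))
  Order the arguments:  comb(b, h(comb(j, l, l, l)), j, j, l, l)
  Rebuild:  h(h(comb(b, h(comb(j, l, l, l)), j, j, l, l)))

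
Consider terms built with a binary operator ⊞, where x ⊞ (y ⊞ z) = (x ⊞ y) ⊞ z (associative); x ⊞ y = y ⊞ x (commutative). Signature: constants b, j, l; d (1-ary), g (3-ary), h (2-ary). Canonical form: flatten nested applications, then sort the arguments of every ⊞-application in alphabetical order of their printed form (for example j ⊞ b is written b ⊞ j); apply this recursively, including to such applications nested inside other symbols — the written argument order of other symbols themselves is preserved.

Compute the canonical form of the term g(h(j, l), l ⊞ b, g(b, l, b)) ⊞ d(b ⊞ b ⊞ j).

Simplify inside:  g(h(j, l), l ⊞ b, g(b, l, b))  →  g(h(j, l), b ⊞ l, g(b, l, b))
Sort arguments:  d(b ⊞ b ⊞ j) ⊞ g(h(j, l), b ⊞ l, g(b, l, b))

Answer: d(b ⊞ b ⊞ j) ⊞ g(h(j, l), b ⊞ l, g(b, l, b))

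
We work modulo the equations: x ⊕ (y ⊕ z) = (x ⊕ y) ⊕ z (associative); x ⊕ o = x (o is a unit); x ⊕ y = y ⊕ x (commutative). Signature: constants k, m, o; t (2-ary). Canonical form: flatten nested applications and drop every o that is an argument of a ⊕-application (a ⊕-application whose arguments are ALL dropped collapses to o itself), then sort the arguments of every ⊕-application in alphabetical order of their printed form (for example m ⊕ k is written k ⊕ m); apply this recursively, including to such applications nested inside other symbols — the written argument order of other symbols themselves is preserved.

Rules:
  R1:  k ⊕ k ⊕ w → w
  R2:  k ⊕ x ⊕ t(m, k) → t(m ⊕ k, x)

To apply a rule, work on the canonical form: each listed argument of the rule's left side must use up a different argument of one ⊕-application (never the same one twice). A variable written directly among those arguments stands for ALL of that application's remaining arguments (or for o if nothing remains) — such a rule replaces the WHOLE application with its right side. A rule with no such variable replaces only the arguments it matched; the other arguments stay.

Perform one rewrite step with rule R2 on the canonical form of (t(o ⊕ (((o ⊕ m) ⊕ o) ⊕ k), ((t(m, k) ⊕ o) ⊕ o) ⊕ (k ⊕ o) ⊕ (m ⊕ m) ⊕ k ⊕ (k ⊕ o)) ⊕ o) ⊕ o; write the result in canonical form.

Canonical form:  t(k ⊕ m, k ⊕ k ⊕ k ⊕ m ⊕ m ⊕ t(m, k))
R2 matches:  uses k, t(m, k);  x := k ⊕ k ⊕ m ⊕ m
The extension variable absorbs all remaining arguments, so the whole application is rewritten.
Result:  t(k ⊕ m, t(k ⊕ m, k ⊕ k ⊕ m ⊕ m))

Answer: t(k ⊕ m, t(k ⊕ m, k ⊕ k ⊕ m ⊕ m))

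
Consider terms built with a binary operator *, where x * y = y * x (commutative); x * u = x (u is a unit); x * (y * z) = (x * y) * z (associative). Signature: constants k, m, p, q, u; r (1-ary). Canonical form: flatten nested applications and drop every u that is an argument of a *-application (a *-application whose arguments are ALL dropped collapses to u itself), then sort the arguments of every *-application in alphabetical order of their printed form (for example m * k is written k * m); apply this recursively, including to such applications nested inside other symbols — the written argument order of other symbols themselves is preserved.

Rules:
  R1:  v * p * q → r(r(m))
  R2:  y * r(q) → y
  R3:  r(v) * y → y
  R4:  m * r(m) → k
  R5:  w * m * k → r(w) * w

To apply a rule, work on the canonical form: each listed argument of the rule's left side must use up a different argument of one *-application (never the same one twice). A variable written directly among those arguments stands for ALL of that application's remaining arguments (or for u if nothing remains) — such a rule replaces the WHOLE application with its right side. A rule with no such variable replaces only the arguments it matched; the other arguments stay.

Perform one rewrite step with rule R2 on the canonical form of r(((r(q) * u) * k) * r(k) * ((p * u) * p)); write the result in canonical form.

Answer: r(k * p * p * r(k))

Derivation:
Canonical form:  r(k * p * p * r(k) * r(q))
R2 matches:  uses r(q);  y := k * p * p * r(k)
The variable takes the whole remainder — replace the entire application.
Result:  r(k * p * p * r(k))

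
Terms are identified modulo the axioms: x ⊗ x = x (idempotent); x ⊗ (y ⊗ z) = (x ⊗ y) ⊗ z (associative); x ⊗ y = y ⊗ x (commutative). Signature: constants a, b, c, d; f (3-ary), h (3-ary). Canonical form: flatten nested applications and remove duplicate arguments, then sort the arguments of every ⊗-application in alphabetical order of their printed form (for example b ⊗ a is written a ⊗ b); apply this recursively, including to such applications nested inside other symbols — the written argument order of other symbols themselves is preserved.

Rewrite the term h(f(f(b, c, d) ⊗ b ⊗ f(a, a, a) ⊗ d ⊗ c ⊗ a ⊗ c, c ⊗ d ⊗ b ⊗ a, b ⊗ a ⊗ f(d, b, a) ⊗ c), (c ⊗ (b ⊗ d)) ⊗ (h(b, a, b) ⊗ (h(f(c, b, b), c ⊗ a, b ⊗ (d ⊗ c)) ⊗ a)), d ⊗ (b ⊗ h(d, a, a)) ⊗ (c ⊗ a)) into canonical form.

Answer: h(f(a ⊗ b ⊗ c ⊗ d ⊗ f(a, a, a) ⊗ f(b, c, d), a ⊗ b ⊗ c ⊗ d, a ⊗ b ⊗ c ⊗ f(d, b, a)), a ⊗ b ⊗ c ⊗ d ⊗ h(b, a, b) ⊗ h(f(c, b, b), a ⊗ c, b ⊗ c ⊗ d), a ⊗ b ⊗ c ⊗ d ⊗ h(d, a, a))

Derivation:
Descend into:  (c ⊗ (b ⊗ d)) ⊗ (h(b, a, b) ⊗ (h(f(c, b, b), c ⊗ a, b ⊗ (d ⊗ c)) ⊗ a))
Merge nested applications:  c ⊗ b ⊗ d ⊗ h(b, a, b) ⊗ h(f(c, b, b), c ⊗ a, b ⊗ (d ⊗ c)) ⊗ a
Inside:  h(f(c, b, b), c ⊗ a, b ⊗ (d ⊗ c))  →  h(f(c, b, b), a ⊗ c, b ⊗ c ⊗ d)
Order the arguments:  a ⊗ b ⊗ c ⊗ d ⊗ h(b, a, b) ⊗ h(f(c, b, b), a ⊗ c, b ⊗ c ⊗ d)
Put back:  h(f(a ⊗ b ⊗ c ⊗ d ⊗ f(a, a, a) ⊗ f(b, c, d), a ⊗ b ⊗ c ⊗ d, a ⊗ b ⊗ c ⊗ f(d, b, a)), a ⊗ b ⊗ c ⊗ d ⊗ h(b, a, b) ⊗ h(f(c, b, b), a ⊗ c, b ⊗ c ⊗ d), a ⊗ b ⊗ c ⊗ d ⊗ h(d, a, a))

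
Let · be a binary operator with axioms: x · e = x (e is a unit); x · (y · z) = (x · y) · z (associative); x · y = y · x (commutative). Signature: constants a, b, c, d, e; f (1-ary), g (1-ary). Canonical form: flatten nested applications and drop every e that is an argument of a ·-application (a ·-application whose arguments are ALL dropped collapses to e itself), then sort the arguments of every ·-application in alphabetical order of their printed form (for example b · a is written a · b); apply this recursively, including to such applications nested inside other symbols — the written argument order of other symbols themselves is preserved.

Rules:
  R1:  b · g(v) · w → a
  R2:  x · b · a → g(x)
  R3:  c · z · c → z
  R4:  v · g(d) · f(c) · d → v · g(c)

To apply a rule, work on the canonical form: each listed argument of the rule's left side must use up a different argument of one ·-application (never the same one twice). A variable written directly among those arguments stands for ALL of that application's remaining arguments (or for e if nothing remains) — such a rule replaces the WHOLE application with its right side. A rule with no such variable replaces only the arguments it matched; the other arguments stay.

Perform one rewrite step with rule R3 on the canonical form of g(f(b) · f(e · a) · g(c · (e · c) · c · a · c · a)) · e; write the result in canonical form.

Canonical form:  g(f(a) · f(b) · g(a · a · c · c · c · c))
Apply R3:  consuming c, c;  z := a · a · c · c
The extension variable absorbs all remaining arguments, so the whole application is rewritten.
Giving:  g(f(a) · f(b) · g(a · a · c · c))

Answer: g(f(a) · f(b) · g(a · a · c · c))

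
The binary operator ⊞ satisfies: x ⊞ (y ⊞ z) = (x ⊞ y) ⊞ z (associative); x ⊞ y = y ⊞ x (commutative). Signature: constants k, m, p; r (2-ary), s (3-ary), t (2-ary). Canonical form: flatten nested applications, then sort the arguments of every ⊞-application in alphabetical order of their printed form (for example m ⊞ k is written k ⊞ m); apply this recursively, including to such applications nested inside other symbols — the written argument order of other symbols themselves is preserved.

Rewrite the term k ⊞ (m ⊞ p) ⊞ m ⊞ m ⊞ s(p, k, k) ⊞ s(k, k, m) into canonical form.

Answer: k ⊞ m ⊞ m ⊞ m ⊞ p ⊞ s(k, k, m) ⊞ s(p, k, k)

Derivation:
Un-nest:  k ⊞ m ⊞ p ⊞ m ⊞ m ⊞ s(p, k, k) ⊞ s(k, k, m)
Sort:  k ⊞ m ⊞ m ⊞ m ⊞ p ⊞ s(k, k, m) ⊞ s(p, k, k)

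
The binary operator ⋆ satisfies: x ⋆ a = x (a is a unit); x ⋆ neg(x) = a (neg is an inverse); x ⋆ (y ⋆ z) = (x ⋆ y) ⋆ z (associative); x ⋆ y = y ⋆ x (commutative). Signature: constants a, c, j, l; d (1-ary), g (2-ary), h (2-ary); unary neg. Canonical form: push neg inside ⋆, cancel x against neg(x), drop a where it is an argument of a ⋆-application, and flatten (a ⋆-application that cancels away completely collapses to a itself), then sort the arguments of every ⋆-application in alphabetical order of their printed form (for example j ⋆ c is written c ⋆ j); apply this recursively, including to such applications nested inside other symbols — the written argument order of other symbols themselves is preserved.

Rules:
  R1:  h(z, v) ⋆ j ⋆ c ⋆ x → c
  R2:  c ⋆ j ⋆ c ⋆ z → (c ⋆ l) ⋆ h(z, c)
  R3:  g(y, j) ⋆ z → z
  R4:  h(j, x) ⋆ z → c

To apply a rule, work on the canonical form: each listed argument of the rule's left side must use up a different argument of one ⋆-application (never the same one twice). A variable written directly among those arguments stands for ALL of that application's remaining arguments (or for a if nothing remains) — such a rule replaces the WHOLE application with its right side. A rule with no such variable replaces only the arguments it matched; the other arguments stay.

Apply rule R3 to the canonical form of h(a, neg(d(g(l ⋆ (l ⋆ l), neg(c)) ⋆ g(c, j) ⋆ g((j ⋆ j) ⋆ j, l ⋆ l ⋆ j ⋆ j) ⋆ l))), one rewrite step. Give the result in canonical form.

Canonical form:  h(a, neg(d(g(c, j) ⋆ g(j ⋆ j ⋆ j, j ⋆ j ⋆ l ⋆ l) ⋆ g(l ⋆ l ⋆ l, neg(c)) ⋆ l)))
Apply R3:  consuming g(c, j);  y := c, z := g(j ⋆ j ⋆ j, j ⋆ j ⋆ l ⋆ l) ⋆ g(l ⋆ l ⋆ l, neg(c)) ⋆ l
The extension variable absorbs all remaining arguments, so the whole application is rewritten.
Giving:  h(a, neg(d(g(j ⋆ j ⋆ j, j ⋆ j ⋆ l ⋆ l) ⋆ g(l ⋆ l ⋆ l, neg(c)) ⋆ l)))

Answer: h(a, neg(d(g(j ⋆ j ⋆ j, j ⋆ j ⋆ l ⋆ l) ⋆ g(l ⋆ l ⋆ l, neg(c)) ⋆ l)))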